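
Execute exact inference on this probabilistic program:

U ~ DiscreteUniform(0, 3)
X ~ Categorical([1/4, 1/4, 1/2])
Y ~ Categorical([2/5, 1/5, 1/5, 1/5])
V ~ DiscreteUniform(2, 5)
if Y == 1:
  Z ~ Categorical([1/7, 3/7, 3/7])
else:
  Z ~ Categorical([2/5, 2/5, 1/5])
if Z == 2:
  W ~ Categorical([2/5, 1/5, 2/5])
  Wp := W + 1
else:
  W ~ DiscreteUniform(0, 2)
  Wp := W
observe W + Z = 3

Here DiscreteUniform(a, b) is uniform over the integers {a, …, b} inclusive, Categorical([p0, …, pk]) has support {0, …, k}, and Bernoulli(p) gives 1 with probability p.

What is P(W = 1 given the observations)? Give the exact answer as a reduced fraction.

Enumerate traces; 384 have nonzero weight after conditioning:
  (U=0, X=0, Y=0, V=2, Z=1, W=2) weight 1/1200
  (U=0, X=0, Y=0, V=2, Z=2, W=1) weight 1/4000
  (U=0, X=0, Y=0, V=3, Z=1, W=2) weight 1/1200
  (U=0, X=0, Y=0, V=3, Z=2, W=1) weight 1/4000
  (U=0, X=0, Y=0, V=4, Z=1, W=2) weight 1/1200
  (U=0, X=0, Y=0, V=4, Z=2, W=1) weight 1/4000
  (U=0, X=0, Y=0, V=5, Z=1, W=2) weight 1/1200
  (U=0, X=0, Y=0, V=5, Z=2, W=1) weight 1/4000
  … 376 more
Group by W:
  weight(W=1) = 43/875
  weight(W=2) = 71/525
Total weight = 43/875 + 71/525 = 484/2625
P(W=1 | obs) = 43/875 / 484/2625 = 129/484
P(W=2 | obs) = 71/525 / 484/2625 = 355/484

P(W = 1 | obs) = 129/484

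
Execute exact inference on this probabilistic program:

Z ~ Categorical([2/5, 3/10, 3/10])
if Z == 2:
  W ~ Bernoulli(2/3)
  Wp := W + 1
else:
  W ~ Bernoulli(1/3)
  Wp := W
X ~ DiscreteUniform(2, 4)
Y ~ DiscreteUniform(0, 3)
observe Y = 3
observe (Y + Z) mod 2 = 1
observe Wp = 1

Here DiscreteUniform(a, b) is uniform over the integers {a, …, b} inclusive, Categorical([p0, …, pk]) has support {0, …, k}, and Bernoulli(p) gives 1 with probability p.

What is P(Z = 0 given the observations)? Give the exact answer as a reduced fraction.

P(Z = 0 | obs) = 4/7

Enumerate traces; 6 have nonzero weight after conditioning:
  (Z=0, W=1, X=2, Y=3) weight 1/90
  (Z=0, W=1, X=3, Y=3) weight 1/90
  (Z=0, W=1, X=4, Y=3) weight 1/90
  (Z=2, W=0, X=2, Y=3) weight 1/120
  (Z=2, W=0, X=3, Y=3) weight 1/120
  (Z=2, W=0, X=4, Y=3) weight 1/120
Group by Z:
  weight(Z=0) = 1/30
  weight(Z=2) = 1/40
Total weight = 1/30 + 1/40 = 7/120
P(Z=0 | obs) = 1/30 / 7/120 = 4/7
P(Z=2 | obs) = 1/40 / 7/120 = 3/7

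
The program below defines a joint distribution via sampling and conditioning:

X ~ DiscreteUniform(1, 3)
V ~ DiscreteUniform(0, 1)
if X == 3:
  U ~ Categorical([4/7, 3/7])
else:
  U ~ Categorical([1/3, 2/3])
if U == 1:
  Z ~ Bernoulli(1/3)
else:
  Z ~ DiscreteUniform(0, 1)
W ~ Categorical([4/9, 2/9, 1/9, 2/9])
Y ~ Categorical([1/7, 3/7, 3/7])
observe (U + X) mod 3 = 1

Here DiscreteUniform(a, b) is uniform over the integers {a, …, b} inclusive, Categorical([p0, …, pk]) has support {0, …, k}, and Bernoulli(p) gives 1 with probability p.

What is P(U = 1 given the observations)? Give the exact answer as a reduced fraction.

Enumerate traces; 96 have nonzero weight after conditioning:
  (X=1, V=0, U=0, Z=0, W=0, Y=0) weight 1/567
  (X=1, V=0, U=0, Z=0, W=0, Y=1) weight 1/189
  (X=1, V=0, U=0, Z=0, W=0, Y=2) weight 1/189
  (X=1, V=0, U=0, Z=0, W=1, Y=0) weight 1/1134
  (X=1, V=0, U=0, Z=0, W=1, Y=1) weight 1/378
  (X=1, V=0, U=0, Z=0, W=1, Y=2) weight 1/378
  (X=1, V=0, U=0, Z=0, W=2, Y=0) weight 1/2268
  (X=1, V=0, U=0, Z=0, W=2, Y=1) weight 1/756
  (X=3, V=0, U=1, Z=0, W=0, Y=0) weight 4/1323
  … 87 more
Group by U:
  weight(U=0) = 1/9
  weight(U=1) = 1/7
Total weight = 1/9 + 1/7 = 16/63
P(U=0 | obs) = 1/9 / 16/63 = 7/16
P(U=1 | obs) = 1/7 / 16/63 = 9/16

P(U = 1 | obs) = 9/16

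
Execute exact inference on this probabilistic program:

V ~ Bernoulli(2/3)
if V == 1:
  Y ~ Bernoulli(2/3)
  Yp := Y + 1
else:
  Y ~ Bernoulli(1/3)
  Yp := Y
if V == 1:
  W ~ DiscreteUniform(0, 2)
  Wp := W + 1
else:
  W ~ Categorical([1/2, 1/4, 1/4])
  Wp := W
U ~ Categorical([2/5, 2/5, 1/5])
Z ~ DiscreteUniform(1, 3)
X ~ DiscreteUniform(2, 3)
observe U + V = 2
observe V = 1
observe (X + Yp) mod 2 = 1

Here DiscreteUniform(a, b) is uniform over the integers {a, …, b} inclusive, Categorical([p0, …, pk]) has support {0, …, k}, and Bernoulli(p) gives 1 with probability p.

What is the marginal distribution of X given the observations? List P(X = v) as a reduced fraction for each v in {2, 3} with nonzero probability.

P(X=2) = 1/3, P(X=3) = 2/3

Enumerate traces; 18 have nonzero weight after conditioning:
  (V=1, Y=0, W=0, U=1, Z=1, X=2) weight 2/405
  (V=1, Y=0, W=0, U=1, Z=2, X=2) weight 2/405
  (V=1, Y=0, W=0, U=1, Z=3, X=2) weight 2/405
  (V=1, Y=0, W=1, U=1, Z=1, X=2) weight 2/405
  (V=1, Y=0, W=1, U=1, Z=2, X=2) weight 2/405
  (V=1, Y=0, W=1, U=1, Z=3, X=2) weight 2/405
  (V=1, Y=0, W=2, U=1, Z=1, X=2) weight 2/405
  (V=1, Y=0, W=2, U=1, Z=2, X=2) weight 2/405
  (V=1, Y=1, W=0, U=1, Z=1, X=3) weight 4/405
  … 9 more
Group by X:
  weight(X=2) = 2/45
  weight(X=3) = 4/45
Total weight = 2/45 + 4/45 = 2/15
P(X=2 | obs) = 2/45 / 2/15 = 1/3
P(X=3 | obs) = 4/45 / 2/15 = 2/3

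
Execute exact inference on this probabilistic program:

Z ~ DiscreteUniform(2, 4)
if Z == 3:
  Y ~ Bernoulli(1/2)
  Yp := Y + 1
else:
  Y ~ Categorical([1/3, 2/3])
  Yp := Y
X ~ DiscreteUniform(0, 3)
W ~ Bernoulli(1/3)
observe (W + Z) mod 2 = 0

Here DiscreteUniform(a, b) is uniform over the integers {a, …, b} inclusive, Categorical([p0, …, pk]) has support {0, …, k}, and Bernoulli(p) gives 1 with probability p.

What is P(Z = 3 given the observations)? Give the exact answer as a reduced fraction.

P(Z = 3 | obs) = 1/5

Enumerate traces; 24 have nonzero weight after conditioning:
  (Z=2, Y=0, X=0, W=0) weight 1/54
  (Z=2, Y=0, X=1, W=0) weight 1/54
  (Z=2, Y=0, X=2, W=0) weight 1/54
  (Z=2, Y=0, X=3, W=0) weight 1/54
  (Z=2, Y=1, X=0, W=0) weight 1/27
  (Z=2, Y=1, X=1, W=0) weight 1/27
  (Z=2, Y=1, X=2, W=0) weight 1/27
  (Z=2, Y=1, X=3, W=0) weight 1/27
  (Z=3, Y=0, X=0, W=1) weight 1/72
  (Z=4, Y=0, X=0, W=0) weight 1/54
  … 14 more
Group by Z:
  weight(Z=2) = 2/9
  weight(Z=3) = 1/9
  weight(Z=4) = 2/9
Total weight = 2/9 + 1/9 + 2/9 = 5/9
P(Z=2 | obs) = 2/9 / 5/9 = 2/5
P(Z=3 | obs) = 1/9 / 5/9 = 1/5
P(Z=4 | obs) = 2/9 / 5/9 = 2/5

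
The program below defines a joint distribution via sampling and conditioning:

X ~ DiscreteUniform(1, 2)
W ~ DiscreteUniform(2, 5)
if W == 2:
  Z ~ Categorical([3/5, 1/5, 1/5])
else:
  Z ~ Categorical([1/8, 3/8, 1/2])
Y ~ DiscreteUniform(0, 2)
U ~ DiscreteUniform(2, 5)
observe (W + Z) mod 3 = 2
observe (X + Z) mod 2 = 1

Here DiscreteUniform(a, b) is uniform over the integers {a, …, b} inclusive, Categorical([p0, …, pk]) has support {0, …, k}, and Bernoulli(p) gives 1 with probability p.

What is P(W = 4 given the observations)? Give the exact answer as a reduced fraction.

P(W = 4 | obs) = 15/64

Enumerate traces; 48 have nonzero weight after conditioning:
  (X=1, W=2, Z=0, Y=0, U=2) weight 1/160
  (X=1, W=2, Z=0, Y=0, U=3) weight 1/160
  (X=1, W=2, Z=0, Y=0, U=4) weight 1/160
  (X=1, W=2, Z=0, Y=0, U=5) weight 1/160
  (X=1, W=2, Z=0, Y=1, U=2) weight 1/160
  (X=1, W=2, Z=0, Y=1, U=3) weight 1/160
  (X=1, W=2, Z=0, Y=1, U=4) weight 1/160
  (X=1, W=2, Z=0, Y=1, U=5) weight 1/160
  (X=1, W=3, Z=2, Y=0, U=2) weight 1/192
  (X=1, W=5, Z=0, Y=0, U=2) weight 1/768
  … 38 more
Group by W:
  weight(W=2) = 3/40
  weight(W=3) = 1/16
  weight(W=4) = 3/64
  weight(W=5) = 1/64
Total weight = 3/40 + 1/16 + 3/64 + 1/64 = 1/5
P(W=2 | obs) = 3/40 / 1/5 = 3/8
P(W=3 | obs) = 1/16 / 1/5 = 5/16
P(W=4 | obs) = 3/64 / 1/5 = 15/64
P(W=5 | obs) = 1/64 / 1/5 = 5/64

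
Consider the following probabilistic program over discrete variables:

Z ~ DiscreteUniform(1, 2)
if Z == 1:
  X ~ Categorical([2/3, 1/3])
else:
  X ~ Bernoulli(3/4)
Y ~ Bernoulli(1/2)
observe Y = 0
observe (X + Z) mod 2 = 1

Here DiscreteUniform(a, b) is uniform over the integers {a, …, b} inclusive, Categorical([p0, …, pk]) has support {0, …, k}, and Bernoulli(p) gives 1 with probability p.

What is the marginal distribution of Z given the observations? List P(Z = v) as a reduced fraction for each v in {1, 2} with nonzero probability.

P(Z=1) = 8/17, P(Z=2) = 9/17

Enumerate traces; 2 have nonzero weight after conditioning:
  (Z=1, X=0, Y=0) weight 1/6
  (Z=2, X=1, Y=0) weight 3/16
Group by Z:
  weight(Z=1) = 1/6
  weight(Z=2) = 3/16
Total weight = 1/6 + 3/16 = 17/48
P(Z=1 | obs) = 1/6 / 17/48 = 8/17
P(Z=2 | obs) = 3/16 / 17/48 = 9/17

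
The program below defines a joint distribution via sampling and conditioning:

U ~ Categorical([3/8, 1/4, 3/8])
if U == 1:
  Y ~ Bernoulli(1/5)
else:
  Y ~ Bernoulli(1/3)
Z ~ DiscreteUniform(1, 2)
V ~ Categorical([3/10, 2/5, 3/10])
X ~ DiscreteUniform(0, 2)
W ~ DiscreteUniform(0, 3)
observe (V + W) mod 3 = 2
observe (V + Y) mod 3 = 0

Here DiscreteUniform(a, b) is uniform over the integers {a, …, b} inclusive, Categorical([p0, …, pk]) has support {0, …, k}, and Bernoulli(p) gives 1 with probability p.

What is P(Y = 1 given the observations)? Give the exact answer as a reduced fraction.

Enumerate traces; 54 have nonzero weight after conditioning:
  (U=0, Y=0, Z=1, V=0, X=0, W=2) weight 1/320
  (U=0, Y=0, Z=1, V=0, X=1, W=2) weight 1/320
  (U=0, Y=0, Z=1, V=0, X=2, W=2) weight 1/320
  (U=0, Y=0, Z=2, V=0, X=0, W=2) weight 1/320
  (U=0, Y=0, Z=2, V=0, X=1, W=2) weight 1/320
  (U=0, Y=0, Z=2, V=0, X=2, W=2) weight 1/320
  (U=0, Y=1, Z=1, V=2, X=0, W=0) weight 1/640
  (U=0, Y=1, Z=1, V=2, X=0, W=3) weight 1/640
  … 46 more
Group by Y:
  weight(Y=0) = 21/400
  weight(Y=1) = 9/200
Total weight = 21/400 + 9/200 = 39/400
P(Y=0 | obs) = 21/400 / 39/400 = 7/13
P(Y=1 | obs) = 9/200 / 39/400 = 6/13

P(Y = 1 | obs) = 6/13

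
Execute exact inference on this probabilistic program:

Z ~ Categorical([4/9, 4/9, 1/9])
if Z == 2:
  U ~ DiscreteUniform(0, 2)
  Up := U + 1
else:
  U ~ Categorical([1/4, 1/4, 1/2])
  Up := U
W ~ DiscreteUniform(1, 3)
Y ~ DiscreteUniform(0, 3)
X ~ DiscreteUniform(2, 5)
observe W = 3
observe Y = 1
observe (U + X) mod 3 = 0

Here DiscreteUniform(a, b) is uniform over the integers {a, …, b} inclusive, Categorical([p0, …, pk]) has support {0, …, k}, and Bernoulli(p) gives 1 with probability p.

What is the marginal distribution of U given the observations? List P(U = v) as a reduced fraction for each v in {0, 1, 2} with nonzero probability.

P(U=0) = 7/34, P(U=1) = 7/17, P(U=2) = 13/34

Enumerate traces; 12 have nonzero weight after conditioning:
  (Z=0, U=0, W=3, Y=1, X=3) weight 1/432
  (Z=0, U=1, W=3, Y=1, X=2) weight 1/432
  (Z=0, U=1, W=3, Y=1, X=5) weight 1/432
  (Z=0, U=2, W=3, Y=1, X=4) weight 1/216
  (Z=1, U=0, W=3, Y=1, X=3) weight 1/432
  (Z=1, U=1, W=3, Y=1, X=2) weight 1/432
  (Z=1, U=1, W=3, Y=1, X=5) weight 1/432
  (Z=1, U=2, W=3, Y=1, X=4) weight 1/216
  … 4 more
Group by U:
  weight(U=0) = 7/1296
  weight(U=1) = 7/648
  weight(U=2) = 13/1296
Total weight = 7/1296 + 7/648 + 13/1296 = 17/648
P(U=0 | obs) = 7/1296 / 17/648 = 7/34
P(U=1 | obs) = 7/648 / 17/648 = 7/17
P(U=2 | obs) = 13/1296 / 17/648 = 13/34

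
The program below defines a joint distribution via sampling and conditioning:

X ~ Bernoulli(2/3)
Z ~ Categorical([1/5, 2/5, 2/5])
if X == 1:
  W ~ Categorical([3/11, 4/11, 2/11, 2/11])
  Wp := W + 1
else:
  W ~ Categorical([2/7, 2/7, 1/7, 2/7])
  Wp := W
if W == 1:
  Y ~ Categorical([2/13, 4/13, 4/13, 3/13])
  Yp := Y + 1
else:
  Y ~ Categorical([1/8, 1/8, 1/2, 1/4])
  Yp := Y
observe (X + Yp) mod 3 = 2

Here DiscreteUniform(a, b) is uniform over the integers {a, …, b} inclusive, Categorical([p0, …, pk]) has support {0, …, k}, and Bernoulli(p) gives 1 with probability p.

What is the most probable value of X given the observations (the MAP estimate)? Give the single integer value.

Enumerate traces; 27 have nonzero weight after conditioning:
  (X=0, Z=0, W=0, Y=2) weight 1/105
  (X=0, Z=0, W=1, Y=1) weight 8/1365
  (X=0, Z=0, W=2, Y=2) weight 1/210
  (X=0, Z=0, W=3, Y=2) weight 1/105
  (X=0, Z=1, W=0, Y=2) weight 2/105
  (X=0, Z=1, W=1, Y=1) weight 16/1365
  (X=0, Z=1, W=2, Y=2) weight 1/105
  (X=0, Z=1, W=3, Y=2) weight 2/105
  (X=1, Z=0, W=0, Y=1) weight 1/220
  … 18 more
Group by X:
  weight(X=0) = 27/182
  weight(X=1) = 251/1716
Total weight = 27/182 + 251/1716 = 3539/12012
P(X=0 | obs) = 27/182 / 3539/12012 = 1782/3539
P(X=1 | obs) = 251/1716 / 3539/12012 = 1757/3539
argmax = 0

argmax_v P(X = v | obs) = 0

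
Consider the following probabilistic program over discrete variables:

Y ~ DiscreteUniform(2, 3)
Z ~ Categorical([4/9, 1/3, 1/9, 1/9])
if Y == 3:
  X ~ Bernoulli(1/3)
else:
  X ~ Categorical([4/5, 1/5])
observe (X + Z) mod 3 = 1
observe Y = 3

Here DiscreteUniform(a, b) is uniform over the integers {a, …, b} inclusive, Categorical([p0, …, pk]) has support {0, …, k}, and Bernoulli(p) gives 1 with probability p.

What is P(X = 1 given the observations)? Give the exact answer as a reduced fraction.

P(X = 1 | obs) = 5/11

Enumerate traces; 3 have nonzero weight after conditioning:
  (Y=3, Z=0, X=1) weight 2/27
  (Y=3, Z=1, X=0) weight 1/9
  (Y=3, Z=3, X=1) weight 1/54
Group by X:
  weight(X=0) = 1/9
  weight(X=1) = 5/54
Total weight = 1/9 + 5/54 = 11/54
P(X=0 | obs) = 1/9 / 11/54 = 6/11
P(X=1 | obs) = 5/54 / 11/54 = 5/11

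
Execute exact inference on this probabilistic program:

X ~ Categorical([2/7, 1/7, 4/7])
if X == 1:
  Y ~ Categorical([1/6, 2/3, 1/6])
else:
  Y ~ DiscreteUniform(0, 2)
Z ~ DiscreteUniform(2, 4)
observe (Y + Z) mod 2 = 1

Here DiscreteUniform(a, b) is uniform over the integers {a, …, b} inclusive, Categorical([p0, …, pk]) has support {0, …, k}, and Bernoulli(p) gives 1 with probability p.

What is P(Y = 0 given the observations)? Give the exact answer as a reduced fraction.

Enumerate traces; 12 have nonzero weight after conditioning:
  (X=0, Y=0, Z=3) weight 2/63
  (X=0, Y=1, Z=2) weight 2/63
  (X=0, Y=1, Z=4) weight 2/63
  (X=0, Y=2, Z=3) weight 2/63
  (X=1, Y=0, Z=3) weight 1/126
  (X=1, Y=1, Z=2) weight 2/63
  (X=1, Y=1, Z=4) weight 2/63
  (X=1, Y=2, Z=3) weight 1/126
  … 4 more
Group by Y:
  weight(Y=0) = 13/126
  weight(Y=1) = 16/63
  weight(Y=2) = 13/126
Total weight = 13/126 + 16/63 + 13/126 = 29/63
P(Y=0 | obs) = 13/126 / 29/63 = 13/58
P(Y=1 | obs) = 16/63 / 29/63 = 16/29
P(Y=2 | obs) = 13/126 / 29/63 = 13/58

P(Y = 0 | obs) = 13/58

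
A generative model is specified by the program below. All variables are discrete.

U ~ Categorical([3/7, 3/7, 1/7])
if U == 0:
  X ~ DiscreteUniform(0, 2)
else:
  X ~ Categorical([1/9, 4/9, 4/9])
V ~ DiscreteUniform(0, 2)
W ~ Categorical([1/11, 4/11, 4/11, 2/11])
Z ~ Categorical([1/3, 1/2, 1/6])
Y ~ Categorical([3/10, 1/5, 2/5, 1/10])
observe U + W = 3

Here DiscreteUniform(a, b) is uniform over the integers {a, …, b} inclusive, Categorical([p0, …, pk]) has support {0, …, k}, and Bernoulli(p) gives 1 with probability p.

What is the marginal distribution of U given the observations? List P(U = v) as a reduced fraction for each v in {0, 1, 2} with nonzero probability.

Enumerate traces; 324 have nonzero weight after conditioning:
  (U=0, X=0, V=0, W=3, Z=0, Y=0) weight 1/1155
  (U=0, X=0, V=0, W=3, Z=0, Y=1) weight 2/3465
  (U=0, X=0, V=0, W=3, Z=0, Y=2) weight 4/3465
  (U=0, X=0, V=0, W=3, Z=0, Y=3) weight 1/3465
  (U=0, X=0, V=0, W=3, Z=1, Y=0) weight 1/770
  (U=0, X=0, V=0, W=3, Z=1, Y=1) weight 1/1155
  (U=0, X=0, V=0, W=3, Z=1, Y=2) weight 2/1155
  (U=0, X=0, V=0, W=3, Z=1, Y=3) weight 1/2310
  (U=1, X=0, V=0, W=2, Z=0, Y=0) weight 2/3465
  (U=2, X=0, V=0, W=1, Z=0, Y=0) weight 2/10395
  … 314 more
Group by U:
  weight(U=0) = 6/77
  weight(U=1) = 12/77
  weight(U=2) = 4/77
Total weight = 6/77 + 12/77 + 4/77 = 2/7
P(U=0 | obs) = 6/77 / 2/7 = 3/11
P(U=1 | obs) = 12/77 / 2/7 = 6/11
P(U=2 | obs) = 4/77 / 2/7 = 2/11

P(U=0) = 3/11, P(U=1) = 6/11, P(U=2) = 2/11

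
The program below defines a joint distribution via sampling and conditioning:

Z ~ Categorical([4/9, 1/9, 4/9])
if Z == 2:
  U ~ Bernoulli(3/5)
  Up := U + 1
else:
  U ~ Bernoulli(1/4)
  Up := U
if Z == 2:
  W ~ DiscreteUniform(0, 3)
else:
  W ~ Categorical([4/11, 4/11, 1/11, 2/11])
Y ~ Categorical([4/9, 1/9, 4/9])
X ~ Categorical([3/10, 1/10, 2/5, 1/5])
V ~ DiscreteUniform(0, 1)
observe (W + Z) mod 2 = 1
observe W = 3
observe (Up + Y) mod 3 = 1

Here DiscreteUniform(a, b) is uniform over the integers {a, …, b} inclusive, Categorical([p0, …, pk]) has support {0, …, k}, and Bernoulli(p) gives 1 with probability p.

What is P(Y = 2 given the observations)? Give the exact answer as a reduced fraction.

Enumerate traces; 32 have nonzero weight after conditioning:
  (Z=0, U=0, W=3, Y=1, X=0, V=0) weight 1/990
  (Z=0, U=0, W=3, Y=1, X=0, V=1) weight 1/990
  (Z=0, U=0, W=3, Y=1, X=1, V=0) weight 1/2970
  (Z=0, U=0, W=3, Y=1, X=1, V=1) weight 1/2970
  (Z=0, U=0, W=3, Y=1, X=2, V=0) weight 2/1485
  (Z=0, U=0, W=3, Y=1, X=2, V=1) weight 2/1485
  (Z=0, U=0, W=3, Y=1, X=3, V=0) weight 1/1485
  (Z=0, U=0, W=3, Y=1, X=3, V=1) weight 1/1485
  (Z=0, U=1, W=3, Y=0, X=0, V=0) weight 2/1485
  (Z=2, U=1, W=3, Y=2, X=0, V=0) weight 1/225
  … 22 more
Group by Y:
  weight(Y=0) = 128/4455
  weight(Y=1) = 2/297
  weight(Y=2) = 4/135
Total weight = 128/4455 + 2/297 + 4/135 = 58/891
P(Y=0 | obs) = 128/4455 / 58/891 = 64/145
P(Y=1 | obs) = 2/297 / 58/891 = 3/29
P(Y=2 | obs) = 4/135 / 58/891 = 66/145

P(Y = 2 | obs) = 66/145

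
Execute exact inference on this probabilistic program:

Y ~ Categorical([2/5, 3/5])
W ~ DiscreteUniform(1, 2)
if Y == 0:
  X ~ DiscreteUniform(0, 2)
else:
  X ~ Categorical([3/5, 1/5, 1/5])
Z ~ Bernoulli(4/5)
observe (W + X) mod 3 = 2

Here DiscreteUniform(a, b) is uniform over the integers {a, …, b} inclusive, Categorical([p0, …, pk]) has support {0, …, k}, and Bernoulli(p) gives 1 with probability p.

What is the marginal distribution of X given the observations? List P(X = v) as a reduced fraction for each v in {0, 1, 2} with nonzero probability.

P(X=0) = 37/56, P(X=1) = 19/56

Enumerate traces; 8 have nonzero weight after conditioning:
  (Y=0, W=1, X=1, Z=0) weight 1/75
  (Y=0, W=1, X=1, Z=1) weight 4/75
  (Y=0, W=2, X=0, Z=0) weight 1/75
  (Y=0, W=2, X=0, Z=1) weight 4/75
  (Y=1, W=1, X=1, Z=0) weight 3/250
  (Y=1, W=1, X=1, Z=1) weight 6/125
  (Y=1, W=2, X=0, Z=0) weight 9/250
  (Y=1, W=2, X=0, Z=1) weight 18/125
Group by X:
  weight(X=0) = 37/150
  weight(X=1) = 19/150
Total weight = 37/150 + 19/150 = 28/75
P(X=0 | obs) = 37/150 / 28/75 = 37/56
P(X=1 | obs) = 19/150 / 28/75 = 19/56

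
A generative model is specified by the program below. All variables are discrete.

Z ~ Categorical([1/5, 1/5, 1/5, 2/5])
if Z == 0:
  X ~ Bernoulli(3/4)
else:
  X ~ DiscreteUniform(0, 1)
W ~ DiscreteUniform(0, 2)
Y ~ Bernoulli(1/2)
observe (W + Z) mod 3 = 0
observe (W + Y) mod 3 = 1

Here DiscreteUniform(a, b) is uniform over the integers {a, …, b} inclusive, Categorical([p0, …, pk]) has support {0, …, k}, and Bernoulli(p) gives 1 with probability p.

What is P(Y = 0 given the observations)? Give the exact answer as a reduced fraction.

Enumerate traces; 6 have nonzero weight after conditioning:
  (Z=0, X=0, W=0, Y=1) weight 1/120
  (Z=0, X=1, W=0, Y=1) weight 1/40
  (Z=2, X=0, W=1, Y=0) weight 1/60
  (Z=2, X=1, W=1, Y=0) weight 1/60
  (Z=3, X=0, W=0, Y=1) weight 1/30
  (Z=3, X=1, W=0, Y=1) weight 1/30
Group by Y:
  weight(Y=0) = 1/30
  weight(Y=1) = 1/10
Total weight = 1/30 + 1/10 = 2/15
P(Y=0 | obs) = 1/30 / 2/15 = 1/4
P(Y=1 | obs) = 1/10 / 2/15 = 3/4

P(Y = 0 | obs) = 1/4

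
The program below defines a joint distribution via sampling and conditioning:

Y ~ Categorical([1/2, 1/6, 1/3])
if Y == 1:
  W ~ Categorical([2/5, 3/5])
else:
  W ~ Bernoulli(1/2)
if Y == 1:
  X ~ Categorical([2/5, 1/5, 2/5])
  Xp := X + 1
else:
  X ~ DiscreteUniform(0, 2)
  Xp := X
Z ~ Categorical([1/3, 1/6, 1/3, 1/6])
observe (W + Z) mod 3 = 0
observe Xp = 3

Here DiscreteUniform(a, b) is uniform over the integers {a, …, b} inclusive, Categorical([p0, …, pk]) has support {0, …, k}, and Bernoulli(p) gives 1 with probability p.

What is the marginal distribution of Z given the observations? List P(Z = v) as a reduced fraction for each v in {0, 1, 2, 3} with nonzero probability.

Enumerate traces; 3 have nonzero weight after conditioning:
  (Y=1, W=0, X=2, Z=0) weight 2/225
  (Y=1, W=0, X=2, Z=3) weight 1/225
  (Y=1, W=1, X=2, Z=2) weight 1/75
Group by Z:
  weight(Z=0) = 2/225
  weight(Z=2) = 1/75
  weight(Z=3) = 1/225
Total weight = 2/225 + 1/75 + 1/225 = 2/75
P(Z=0 | obs) = 2/225 / 2/75 = 1/3
P(Z=2 | obs) = 1/75 / 2/75 = 1/2
P(Z=3 | obs) = 1/225 / 2/75 = 1/6

P(Z=0) = 1/3, P(Z=2) = 1/2, P(Z=3) = 1/6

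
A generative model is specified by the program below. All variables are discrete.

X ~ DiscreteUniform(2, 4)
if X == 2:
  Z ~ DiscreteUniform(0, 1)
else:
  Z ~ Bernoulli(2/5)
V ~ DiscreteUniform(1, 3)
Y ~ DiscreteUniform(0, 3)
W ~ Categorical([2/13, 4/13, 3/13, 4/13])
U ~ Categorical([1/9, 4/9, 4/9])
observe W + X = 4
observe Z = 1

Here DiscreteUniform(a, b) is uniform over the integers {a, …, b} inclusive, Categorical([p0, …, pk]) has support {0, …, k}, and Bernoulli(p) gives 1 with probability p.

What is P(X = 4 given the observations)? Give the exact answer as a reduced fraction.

P(X = 4 | obs) = 8/39

Enumerate traces; 108 have nonzero weight after conditioning:
  (X=2, Z=1, V=1, Y=0, W=2, U=0) weight 1/2808
  (X=2, Z=1, V=1, Y=0, W=2, U=1) weight 1/702
  (X=2, Z=1, V=1, Y=0, W=2, U=2) weight 1/702
  (X=2, Z=1, V=1, Y=1, W=2, U=0) weight 1/2808
  (X=2, Z=1, V=1, Y=1, W=2, U=1) weight 1/702
  (X=2, Z=1, V=1, Y=1, W=2, U=2) weight 1/702
  (X=2, Z=1, V=1, Y=2, W=2, U=0) weight 1/2808
  (X=2, Z=1, V=1, Y=2, W=2, U=1) weight 1/702
  (X=3, Z=1, V=1, Y=0, W=1, U=0) weight 2/5265
  (X=4, Z=1, V=1, Y=0, W=0, U=0) weight 1/5265
  … 98 more
Group by X:
  weight(X=2) = 1/26
  weight(X=3) = 8/195
  weight(X=4) = 4/195
Total weight = 1/26 + 8/195 + 4/195 = 1/10
P(X=2 | obs) = 1/26 / 1/10 = 5/13
P(X=3 | obs) = 8/195 / 1/10 = 16/39
P(X=4 | obs) = 4/195 / 1/10 = 8/39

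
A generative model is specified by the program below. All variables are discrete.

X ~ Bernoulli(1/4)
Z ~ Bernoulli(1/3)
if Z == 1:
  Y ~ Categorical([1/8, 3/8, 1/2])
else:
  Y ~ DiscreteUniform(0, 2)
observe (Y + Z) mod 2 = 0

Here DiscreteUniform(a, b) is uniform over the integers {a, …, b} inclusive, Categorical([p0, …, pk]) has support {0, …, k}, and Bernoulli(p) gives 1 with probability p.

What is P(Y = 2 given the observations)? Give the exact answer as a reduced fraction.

P(Y = 2 | obs) = 16/41

Enumerate traces; 6 have nonzero weight after conditioning:
  (X=0, Z=0, Y=0) weight 1/6
  (X=0, Z=0, Y=2) weight 1/6
  (X=0, Z=1, Y=1) weight 3/32
  (X=1, Z=0, Y=0) weight 1/18
  (X=1, Z=0, Y=2) weight 1/18
  (X=1, Z=1, Y=1) weight 1/32
Group by Y:
  weight(Y=0) = 2/9
  weight(Y=1) = 1/8
  weight(Y=2) = 2/9
Total weight = 2/9 + 1/8 + 2/9 = 41/72
P(Y=0 | obs) = 2/9 / 41/72 = 16/41
P(Y=1 | obs) = 1/8 / 41/72 = 9/41
P(Y=2 | obs) = 2/9 / 41/72 = 16/41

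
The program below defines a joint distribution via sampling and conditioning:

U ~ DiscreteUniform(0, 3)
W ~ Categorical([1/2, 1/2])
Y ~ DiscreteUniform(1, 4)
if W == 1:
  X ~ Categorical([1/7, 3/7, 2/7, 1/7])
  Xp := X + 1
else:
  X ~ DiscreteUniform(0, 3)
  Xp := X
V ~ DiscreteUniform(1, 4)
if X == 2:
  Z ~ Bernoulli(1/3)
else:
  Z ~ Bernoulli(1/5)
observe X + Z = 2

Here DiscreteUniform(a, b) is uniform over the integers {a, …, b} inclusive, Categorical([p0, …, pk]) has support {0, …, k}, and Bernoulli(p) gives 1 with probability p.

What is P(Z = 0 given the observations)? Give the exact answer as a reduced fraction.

P(Z = 0 | obs) = 50/69

Enumerate traces; 256 have nonzero weight after conditioning:
  (U=0, W=0, Y=1, X=1, V=1, Z=1) weight 1/2560
  (U=0, W=0, Y=1, X=1, V=2, Z=1) weight 1/2560
  (U=0, W=0, Y=1, X=1, V=3, Z=1) weight 1/2560
  (U=0, W=0, Y=1, X=1, V=4, Z=1) weight 1/2560
  (U=0, W=0, Y=1, X=2, V=1, Z=0) weight 1/768
  (U=0, W=0, Y=1, X=2, V=2, Z=0) weight 1/768
  (U=0, W=0, Y=1, X=2, V=3, Z=0) weight 1/768
  (U=0, W=0, Y=1, X=2, V=4, Z=0) weight 1/768
  … 248 more
Group by Z:
  weight(Z=0) = 5/28
  weight(Z=1) = 19/280
Total weight = 5/28 + 19/280 = 69/280
P(Z=0 | obs) = 5/28 / 69/280 = 50/69
P(Z=1 | obs) = 19/280 / 69/280 = 19/69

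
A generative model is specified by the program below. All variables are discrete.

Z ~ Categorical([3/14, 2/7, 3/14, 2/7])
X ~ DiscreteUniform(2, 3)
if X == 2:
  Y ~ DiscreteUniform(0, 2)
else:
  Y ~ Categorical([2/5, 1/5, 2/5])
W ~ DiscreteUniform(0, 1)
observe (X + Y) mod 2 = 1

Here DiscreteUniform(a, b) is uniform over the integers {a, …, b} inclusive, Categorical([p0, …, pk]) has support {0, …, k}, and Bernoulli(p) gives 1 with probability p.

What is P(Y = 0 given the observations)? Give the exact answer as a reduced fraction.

Enumerate traces; 24 have nonzero weight after conditioning:
  (Z=0, X=2, Y=1, W=0) weight 1/56
  (Z=0, X=2, Y=1, W=1) weight 1/56
  (Z=0, X=3, Y=0, W=0) weight 3/140
  (Z=0, X=3, Y=0, W=1) weight 3/140
  (Z=0, X=3, Y=2, W=0) weight 3/140
  (Z=0, X=3, Y=2, W=1) weight 3/140
  (Z=1, X=2, Y=1, W=0) weight 1/42
  (Z=1, X=2, Y=1, W=1) weight 1/42
  … 16 more
Group by Y:
  weight(Y=0) = 1/5
  weight(Y=1) = 1/6
  weight(Y=2) = 1/5
Total weight = 1/5 + 1/6 + 1/5 = 17/30
P(Y=0 | obs) = 1/5 / 17/30 = 6/17
P(Y=1 | obs) = 1/6 / 17/30 = 5/17
P(Y=2 | obs) = 1/5 / 17/30 = 6/17

P(Y = 0 | obs) = 6/17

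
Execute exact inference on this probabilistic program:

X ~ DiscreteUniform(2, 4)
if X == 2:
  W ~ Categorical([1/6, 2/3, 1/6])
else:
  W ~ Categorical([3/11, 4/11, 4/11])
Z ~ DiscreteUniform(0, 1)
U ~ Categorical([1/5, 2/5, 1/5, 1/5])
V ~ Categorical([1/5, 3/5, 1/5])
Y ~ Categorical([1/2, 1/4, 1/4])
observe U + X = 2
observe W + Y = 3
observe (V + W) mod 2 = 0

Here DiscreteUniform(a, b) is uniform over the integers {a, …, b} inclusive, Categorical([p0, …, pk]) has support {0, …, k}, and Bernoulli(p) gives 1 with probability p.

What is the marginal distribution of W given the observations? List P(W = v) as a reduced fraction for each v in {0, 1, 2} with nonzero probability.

Enumerate traces; 6 have nonzero weight after conditioning:
  (X=2, W=1, Z=0, U=0, V=1, Y=2) weight 1/300
  (X=2, W=1, Z=1, U=0, V=1, Y=2) weight 1/300
  (X=2, W=2, Z=0, U=0, V=0, Y=1) weight 1/3600
  (X=2, W=2, Z=0, U=0, V=2, Y=1) weight 1/3600
  (X=2, W=2, Z=1, U=0, V=0, Y=1) weight 1/3600
  (X=2, W=2, Z=1, U=0, V=2, Y=1) weight 1/3600
Group by W:
  weight(W=1) = 1/150
  weight(W=2) = 1/900
Total weight = 1/150 + 1/900 = 7/900
P(W=1 | obs) = 1/150 / 7/900 = 6/7
P(W=2 | obs) = 1/900 / 7/900 = 1/7

P(W=1) = 6/7, P(W=2) = 1/7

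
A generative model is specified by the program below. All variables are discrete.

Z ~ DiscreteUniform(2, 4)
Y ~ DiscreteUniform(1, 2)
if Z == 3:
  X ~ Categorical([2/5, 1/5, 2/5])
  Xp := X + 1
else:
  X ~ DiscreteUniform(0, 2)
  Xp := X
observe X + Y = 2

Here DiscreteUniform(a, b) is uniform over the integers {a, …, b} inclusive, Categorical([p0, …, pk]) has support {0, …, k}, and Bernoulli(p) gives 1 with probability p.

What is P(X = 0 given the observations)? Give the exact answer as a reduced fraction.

P(X = 0 | obs) = 16/29

Enumerate traces; 6 have nonzero weight after conditioning:
  (Z=2, Y=1, X=1) weight 1/18
  (Z=2, Y=2, X=0) weight 1/18
  (Z=3, Y=1, X=1) weight 1/30
  (Z=3, Y=2, X=0) weight 1/15
  (Z=4, Y=1, X=1) weight 1/18
  (Z=4, Y=2, X=0) weight 1/18
Group by X:
  weight(X=0) = 8/45
  weight(X=1) = 13/90
Total weight = 8/45 + 13/90 = 29/90
P(X=0 | obs) = 8/45 / 29/90 = 16/29
P(X=1 | obs) = 13/90 / 29/90 = 13/29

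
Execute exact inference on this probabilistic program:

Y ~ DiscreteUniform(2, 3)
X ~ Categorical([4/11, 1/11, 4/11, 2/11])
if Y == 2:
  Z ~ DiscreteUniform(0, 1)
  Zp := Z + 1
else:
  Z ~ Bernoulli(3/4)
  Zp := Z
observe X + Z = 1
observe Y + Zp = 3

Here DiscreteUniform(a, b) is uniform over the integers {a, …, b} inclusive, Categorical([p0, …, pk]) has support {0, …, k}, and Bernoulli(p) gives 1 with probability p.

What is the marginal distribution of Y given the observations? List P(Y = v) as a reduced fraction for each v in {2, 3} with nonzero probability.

P(Y=2) = 2/3, P(Y=3) = 1/3

Enumerate traces; 2 have nonzero weight after conditioning:
  (Y=2, X=1, Z=0) weight 1/44
  (Y=3, X=1, Z=0) weight 1/88
Group by Y:
  weight(Y=2) = 1/44
  weight(Y=3) = 1/88
Total weight = 1/44 + 1/88 = 3/88
P(Y=2 | obs) = 1/44 / 3/88 = 2/3
P(Y=3 | obs) = 1/88 / 3/88 = 1/3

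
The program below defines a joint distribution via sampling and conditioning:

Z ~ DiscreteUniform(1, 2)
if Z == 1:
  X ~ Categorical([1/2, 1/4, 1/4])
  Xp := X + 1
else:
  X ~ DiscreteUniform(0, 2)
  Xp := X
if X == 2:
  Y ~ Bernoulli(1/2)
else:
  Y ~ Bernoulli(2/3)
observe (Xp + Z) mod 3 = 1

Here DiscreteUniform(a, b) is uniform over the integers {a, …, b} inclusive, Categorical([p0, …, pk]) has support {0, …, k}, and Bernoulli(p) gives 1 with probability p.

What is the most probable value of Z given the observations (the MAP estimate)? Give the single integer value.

Enumerate traces; 4 have nonzero weight after conditioning:
  (Z=1, X=2, Y=0) weight 1/16
  (Z=1, X=2, Y=1) weight 1/16
  (Z=2, X=2, Y=0) weight 1/12
  (Z=2, X=2, Y=1) weight 1/12
Group by Z:
  weight(Z=1) = 1/8
  weight(Z=2) = 1/6
Total weight = 1/8 + 1/6 = 7/24
P(Z=1 | obs) = 1/8 / 7/24 = 3/7
P(Z=2 | obs) = 1/6 / 7/24 = 4/7
argmax = 2

argmax_v P(Z = v | obs) = 2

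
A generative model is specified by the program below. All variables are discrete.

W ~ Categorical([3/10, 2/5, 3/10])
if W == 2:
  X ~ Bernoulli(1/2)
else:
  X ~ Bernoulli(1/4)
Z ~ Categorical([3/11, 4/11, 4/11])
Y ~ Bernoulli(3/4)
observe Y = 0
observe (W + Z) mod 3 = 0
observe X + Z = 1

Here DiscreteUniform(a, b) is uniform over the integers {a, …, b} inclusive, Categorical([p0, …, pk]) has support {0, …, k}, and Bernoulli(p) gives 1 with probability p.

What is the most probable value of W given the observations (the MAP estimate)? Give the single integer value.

argmax_v P(W = v | obs) = 2

Enumerate traces; 2 have nonzero weight after conditioning:
  (W=0, X=1, Z=0, Y=0) weight 9/1760
  (W=2, X=0, Z=1, Y=0) weight 3/220
Group by W:
  weight(W=0) = 9/1760
  weight(W=2) = 3/220
Total weight = 9/1760 + 3/220 = 3/160
P(W=0 | obs) = 9/1760 / 3/160 = 3/11
P(W=2 | obs) = 3/220 / 3/160 = 8/11
argmax = 2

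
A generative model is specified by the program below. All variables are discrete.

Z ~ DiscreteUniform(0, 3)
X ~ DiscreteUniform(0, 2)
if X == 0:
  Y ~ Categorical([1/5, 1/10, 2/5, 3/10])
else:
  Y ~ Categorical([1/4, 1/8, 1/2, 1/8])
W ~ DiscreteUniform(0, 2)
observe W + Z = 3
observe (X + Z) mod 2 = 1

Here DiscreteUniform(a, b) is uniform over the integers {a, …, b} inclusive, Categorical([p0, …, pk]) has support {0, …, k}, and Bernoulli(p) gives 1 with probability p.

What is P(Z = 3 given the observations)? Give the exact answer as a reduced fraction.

P(Z = 3 | obs) = 2/5

Enumerate traces; 20 have nonzero weight after conditioning:
  (Z=1, X=0, Y=0, W=2) weight 1/180
  (Z=1, X=0, Y=1, W=2) weight 1/360
  (Z=1, X=0, Y=2, W=2) weight 1/90
  (Z=1, X=0, Y=3, W=2) weight 1/120
  (Z=1, X=2, Y=0, W=2) weight 1/144
  (Z=1, X=2, Y=1, W=2) weight 1/288
  (Z=1, X=2, Y=2, W=2) weight 1/72
  (Z=1, X=2, Y=3, W=2) weight 1/288
  (Z=2, X=1, Y=0, W=1) weight 1/144
  (Z=3, X=0, Y=0, W=0) weight 1/180
  … 10 more
Group by Z:
  weight(Z=1) = 1/18
  weight(Z=2) = 1/36
  weight(Z=3) = 1/18
Total weight = 1/18 + 1/36 + 1/18 = 5/36
P(Z=1 | obs) = 1/18 / 5/36 = 2/5
P(Z=2 | obs) = 1/36 / 5/36 = 1/5
P(Z=3 | obs) = 1/18 / 5/36 = 2/5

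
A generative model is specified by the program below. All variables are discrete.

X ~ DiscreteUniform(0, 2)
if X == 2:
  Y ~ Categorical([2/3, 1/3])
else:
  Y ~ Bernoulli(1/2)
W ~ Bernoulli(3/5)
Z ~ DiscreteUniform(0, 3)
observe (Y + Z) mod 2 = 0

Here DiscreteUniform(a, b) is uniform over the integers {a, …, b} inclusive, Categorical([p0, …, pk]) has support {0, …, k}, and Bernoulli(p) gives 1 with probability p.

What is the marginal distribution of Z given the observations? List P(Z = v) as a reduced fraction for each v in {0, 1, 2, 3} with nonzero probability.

Enumerate traces; 24 have nonzero weight after conditioning:
  (X=0, Y=0, W=0, Z=0) weight 1/60
  (X=0, Y=0, W=0, Z=2) weight 1/60
  (X=0, Y=0, W=1, Z=0) weight 1/40
  (X=0, Y=0, W=1, Z=2) weight 1/40
  (X=0, Y=1, W=0, Z=1) weight 1/60
  (X=0, Y=1, W=0, Z=3) weight 1/60
  (X=0, Y=1, W=1, Z=1) weight 1/40
  (X=0, Y=1, W=1, Z=3) weight 1/40
  … 16 more
Group by Z:
  weight(Z=0) = 5/36
  weight(Z=1) = 1/9
  weight(Z=2) = 5/36
  weight(Z=3) = 1/9
Total weight = 5/36 + 1/9 + 5/36 + 1/9 = 1/2
P(Z=0 | obs) = 5/36 / 1/2 = 5/18
P(Z=1 | obs) = 1/9 / 1/2 = 2/9
P(Z=2 | obs) = 5/36 / 1/2 = 5/18
P(Z=3 | obs) = 1/9 / 1/2 = 2/9

P(Z=0) = 5/18, P(Z=1) = 2/9, P(Z=2) = 5/18, P(Z=3) = 2/9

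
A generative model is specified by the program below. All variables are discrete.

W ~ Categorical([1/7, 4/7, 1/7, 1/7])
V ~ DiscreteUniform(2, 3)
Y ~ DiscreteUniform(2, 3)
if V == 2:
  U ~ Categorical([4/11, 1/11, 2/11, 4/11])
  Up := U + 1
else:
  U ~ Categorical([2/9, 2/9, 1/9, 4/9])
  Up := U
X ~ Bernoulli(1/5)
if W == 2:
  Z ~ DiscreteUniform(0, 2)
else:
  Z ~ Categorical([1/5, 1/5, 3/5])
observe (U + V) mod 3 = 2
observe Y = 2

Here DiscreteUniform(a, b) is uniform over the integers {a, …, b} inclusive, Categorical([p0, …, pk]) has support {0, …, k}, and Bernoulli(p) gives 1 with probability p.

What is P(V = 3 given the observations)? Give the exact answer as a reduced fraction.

Enumerate traces; 72 have nonzero weight after conditioning:
  (W=0, V=2, Y=2, U=0, X=0, Z=0) weight 4/1925
  (W=0, V=2, Y=2, U=0, X=0, Z=1) weight 4/1925
  (W=0, V=2, Y=2, U=0, X=0, Z=2) weight 12/1925
  (W=0, V=2, Y=2, U=0, X=1, Z=0) weight 1/1925
  (W=0, V=2, Y=2, U=0, X=1, Z=1) weight 1/1925
  (W=0, V=2, Y=2, U=0, X=1, Z=2) weight 3/1925
  (W=0, V=2, Y=2, U=3, X=0, Z=0) weight 4/1925
  (W=0, V=2, Y=2, U=3, X=0, Z=1) weight 4/1925
  (W=0, V=3, Y=2, U=2, X=0, Z=0) weight 1/1575
  … 63 more
Group by V:
  weight(V=2) = 2/11
  weight(V=3) = 1/36
Total weight = 2/11 + 1/36 = 83/396
P(V=2 | obs) = 2/11 / 83/396 = 72/83
P(V=3 | obs) = 1/36 / 83/396 = 11/83

P(V = 3 | obs) = 11/83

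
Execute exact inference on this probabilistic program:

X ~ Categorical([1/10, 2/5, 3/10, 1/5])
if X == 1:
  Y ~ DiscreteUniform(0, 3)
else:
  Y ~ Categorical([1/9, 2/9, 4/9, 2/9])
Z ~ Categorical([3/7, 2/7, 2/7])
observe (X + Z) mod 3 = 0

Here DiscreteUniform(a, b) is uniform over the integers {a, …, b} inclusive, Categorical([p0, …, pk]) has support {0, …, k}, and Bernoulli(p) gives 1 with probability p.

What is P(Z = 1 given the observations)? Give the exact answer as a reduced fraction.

Enumerate traces; 16 have nonzero weight after conditioning:
  (X=0, Y=0, Z=0) weight 1/210
  (X=0, Y=1, Z=0) weight 1/105
  (X=0, Y=2, Z=0) weight 2/105
  (X=0, Y=3, Z=0) weight 1/105
  (X=1, Y=0, Z=2) weight 1/35
  (X=1, Y=1, Z=2) weight 1/35
  (X=1, Y=2, Z=2) weight 1/35
  (X=1, Y=3, Z=2) weight 1/35
  (X=2, Y=0, Z=1) weight 1/105
  … 7 more
Group by Z:
  weight(Z=0) = 9/70
  weight(Z=1) = 3/35
  weight(Z=2) = 4/35
Total weight = 9/70 + 3/35 + 4/35 = 23/70
P(Z=0 | obs) = 9/70 / 23/70 = 9/23
P(Z=1 | obs) = 3/35 / 23/70 = 6/23
P(Z=2 | obs) = 4/35 / 23/70 = 8/23

P(Z = 1 | obs) = 6/23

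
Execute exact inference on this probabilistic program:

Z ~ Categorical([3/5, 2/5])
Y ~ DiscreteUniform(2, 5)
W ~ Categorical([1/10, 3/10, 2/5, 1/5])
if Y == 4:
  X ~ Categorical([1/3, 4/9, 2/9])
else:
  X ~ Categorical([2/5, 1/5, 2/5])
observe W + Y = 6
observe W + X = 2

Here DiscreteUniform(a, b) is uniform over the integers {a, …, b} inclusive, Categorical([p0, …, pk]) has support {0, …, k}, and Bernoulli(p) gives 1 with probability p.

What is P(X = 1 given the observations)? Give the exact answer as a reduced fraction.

P(X = 1 | obs) = 9/29

Enumerate traces; 4 have nonzero weight after conditioning:
  (Z=0, Y=4, W=2, X=0) weight 1/50
  (Z=0, Y=5, W=1, X=1) weight 9/1000
  (Z=1, Y=4, W=2, X=0) weight 1/75
  (Z=1, Y=5, W=1, X=1) weight 3/500
Group by X:
  weight(X=0) = 1/30
  weight(X=1) = 3/200
Total weight = 1/30 + 3/200 = 29/600
P(X=0 | obs) = 1/30 / 29/600 = 20/29
P(X=1 | obs) = 3/200 / 29/600 = 9/29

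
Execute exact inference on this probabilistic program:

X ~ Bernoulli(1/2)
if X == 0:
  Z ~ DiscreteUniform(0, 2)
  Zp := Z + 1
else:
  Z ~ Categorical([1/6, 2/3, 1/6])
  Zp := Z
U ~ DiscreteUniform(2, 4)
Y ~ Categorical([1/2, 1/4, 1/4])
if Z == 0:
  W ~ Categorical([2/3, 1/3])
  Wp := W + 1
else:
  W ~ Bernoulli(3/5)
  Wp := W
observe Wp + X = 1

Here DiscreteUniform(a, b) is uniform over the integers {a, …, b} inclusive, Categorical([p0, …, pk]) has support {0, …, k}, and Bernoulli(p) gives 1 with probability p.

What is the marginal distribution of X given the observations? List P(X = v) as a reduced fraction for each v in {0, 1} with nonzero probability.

Enumerate traces; 45 have nonzero weight after conditioning:
  (X=0, Z=0, U=2, Y=0, W=0) weight 1/54
  (X=0, Z=0, U=2, Y=1, W=0) weight 1/108
  (X=0, Z=0, U=2, Y=2, W=0) weight 1/108
  (X=0, Z=0, U=3, Y=0, W=0) weight 1/54
  (X=0, Z=0, U=3, Y=1, W=0) weight 1/108
  (X=0, Z=0, U=3, Y=2, W=0) weight 1/108
  (X=0, Z=0, U=4, Y=0, W=0) weight 1/54
  (X=0, Z=0, U=4, Y=1, W=0) weight 1/108
  (X=1, Z=1, U=2, Y=0, W=0) weight 1/45
  … 36 more
Group by X:
  weight(X=0) = 14/45
  weight(X=1) = 1/6
Total weight = 14/45 + 1/6 = 43/90
P(X=0 | obs) = 14/45 / 43/90 = 28/43
P(X=1 | obs) = 1/6 / 43/90 = 15/43

P(X=0) = 28/43, P(X=1) = 15/43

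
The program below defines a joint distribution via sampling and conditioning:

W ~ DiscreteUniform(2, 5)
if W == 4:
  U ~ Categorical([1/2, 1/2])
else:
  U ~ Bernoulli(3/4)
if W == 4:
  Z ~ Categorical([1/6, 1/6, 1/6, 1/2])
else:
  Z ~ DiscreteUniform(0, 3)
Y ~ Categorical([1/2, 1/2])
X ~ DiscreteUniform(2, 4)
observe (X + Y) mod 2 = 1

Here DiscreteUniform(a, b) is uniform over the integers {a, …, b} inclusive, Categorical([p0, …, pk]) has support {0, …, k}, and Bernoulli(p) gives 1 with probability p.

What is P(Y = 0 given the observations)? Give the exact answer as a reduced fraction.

Enumerate traces; 96 have nonzero weight after conditioning:
  (W=2, U=0, Z=0, Y=0, X=3) weight 1/384
  (W=2, U=0, Z=0, Y=1, X=2) weight 1/384
  (W=2, U=0, Z=0, Y=1, X=4) weight 1/384
  (W=2, U=0, Z=1, Y=0, X=3) weight 1/384
  (W=2, U=0, Z=1, Y=1, X=2) weight 1/384
  (W=2, U=0, Z=1, Y=1, X=4) weight 1/384
  (W=2, U=0, Z=2, Y=0, X=3) weight 1/384
  (W=2, U=0, Z=2, Y=1, X=2) weight 1/384
  … 88 more
Group by Y:
  weight(Y=0) = 1/6
  weight(Y=1) = 1/3
Total weight = 1/6 + 1/3 = 1/2
P(Y=0 | obs) = 1/6 / 1/2 = 1/3
P(Y=1 | obs) = 1/3 / 1/2 = 2/3

P(Y = 0 | obs) = 1/3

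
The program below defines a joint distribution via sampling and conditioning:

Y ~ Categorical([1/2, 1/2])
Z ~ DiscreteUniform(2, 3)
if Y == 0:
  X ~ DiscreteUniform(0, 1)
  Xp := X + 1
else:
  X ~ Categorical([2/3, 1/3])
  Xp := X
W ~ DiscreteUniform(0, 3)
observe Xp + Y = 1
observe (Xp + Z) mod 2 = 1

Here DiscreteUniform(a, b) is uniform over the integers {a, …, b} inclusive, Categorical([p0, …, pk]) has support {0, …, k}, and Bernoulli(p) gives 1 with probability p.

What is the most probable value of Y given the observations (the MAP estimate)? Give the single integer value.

argmax_v P(Y = v | obs) = 1

Enumerate traces; 8 have nonzero weight after conditioning:
  (Y=0, Z=2, X=0, W=0) weight 1/32
  (Y=0, Z=2, X=0, W=1) weight 1/32
  (Y=0, Z=2, X=0, W=2) weight 1/32
  (Y=0, Z=2, X=0, W=3) weight 1/32
  (Y=1, Z=3, X=0, W=0) weight 1/24
  (Y=1, Z=3, X=0, W=1) weight 1/24
  (Y=1, Z=3, X=0, W=2) weight 1/24
  (Y=1, Z=3, X=0, W=3) weight 1/24
Group by Y:
  weight(Y=0) = 1/8
  weight(Y=1) = 1/6
Total weight = 1/8 + 1/6 = 7/24
P(Y=0 | obs) = 1/8 / 7/24 = 3/7
P(Y=1 | obs) = 1/6 / 7/24 = 4/7
argmax = 1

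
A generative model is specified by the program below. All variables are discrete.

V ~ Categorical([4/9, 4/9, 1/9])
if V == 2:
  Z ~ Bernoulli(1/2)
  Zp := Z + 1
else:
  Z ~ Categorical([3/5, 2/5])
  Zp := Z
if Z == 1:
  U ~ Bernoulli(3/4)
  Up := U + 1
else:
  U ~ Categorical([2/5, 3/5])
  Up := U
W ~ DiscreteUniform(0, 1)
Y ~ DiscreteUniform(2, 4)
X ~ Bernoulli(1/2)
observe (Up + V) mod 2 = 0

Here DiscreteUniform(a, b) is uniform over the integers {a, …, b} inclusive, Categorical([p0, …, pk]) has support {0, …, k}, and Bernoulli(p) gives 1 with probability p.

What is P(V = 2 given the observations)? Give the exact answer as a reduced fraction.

Enumerate traces; 72 have nonzero weight after conditioning:
  (V=0, Z=0, U=0, W=0, Y=2, X=0) weight 2/225
  (V=0, Z=0, U=0, W=0, Y=2, X=1) weight 2/225
  (V=0, Z=0, U=0, W=0, Y=3, X=0) weight 2/225
  (V=0, Z=0, U=0, W=0, Y=3, X=1) weight 2/225
  (V=0, Z=0, U=0, W=0, Y=4, X=0) weight 2/225
  (V=0, Z=0, U=0, W=0, Y=4, X=1) weight 2/225
  (V=0, Z=0, U=0, W=1, Y=2, X=0) weight 2/225
  (V=0, Z=0, U=0, W=1, Y=2, X=1) weight 2/225
  (V=1, Z=0, U=1, W=0, Y=2, X=0) weight 1/75
  (V=2, Z=0, U=0, W=0, Y=2, X=0) weight 1/540
  … 62 more
Group by V:
  weight(V=0) = 6/25
  weight(V=1) = 46/225
  weight(V=2) = 23/360
Total weight = 6/25 + 46/225 + 23/360 = 61/120
P(V=0 | obs) = 6/25 / 61/120 = 144/305
P(V=1 | obs) = 46/225 / 61/120 = 368/915
P(V=2 | obs) = 23/360 / 61/120 = 23/183

P(V = 2 | obs) = 23/183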